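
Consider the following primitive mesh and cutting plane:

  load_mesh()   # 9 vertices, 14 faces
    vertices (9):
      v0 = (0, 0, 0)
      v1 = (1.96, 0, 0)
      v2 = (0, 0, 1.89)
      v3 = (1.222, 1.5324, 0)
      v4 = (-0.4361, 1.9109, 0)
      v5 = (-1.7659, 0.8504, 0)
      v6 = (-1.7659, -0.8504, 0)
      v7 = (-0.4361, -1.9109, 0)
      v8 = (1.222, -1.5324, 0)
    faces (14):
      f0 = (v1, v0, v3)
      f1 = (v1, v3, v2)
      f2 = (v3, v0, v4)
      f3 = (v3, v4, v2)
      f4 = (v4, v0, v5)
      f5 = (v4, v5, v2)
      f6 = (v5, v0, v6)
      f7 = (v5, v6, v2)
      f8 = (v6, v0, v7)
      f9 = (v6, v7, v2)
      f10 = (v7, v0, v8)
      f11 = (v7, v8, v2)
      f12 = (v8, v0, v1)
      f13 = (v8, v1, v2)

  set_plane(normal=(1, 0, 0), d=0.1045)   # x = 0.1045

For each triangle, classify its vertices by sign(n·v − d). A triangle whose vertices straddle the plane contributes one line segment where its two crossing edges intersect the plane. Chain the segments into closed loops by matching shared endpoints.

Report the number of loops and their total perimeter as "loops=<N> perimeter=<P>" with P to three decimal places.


loops=1 perimeter=8.652

Straddling triangles (8 of 14):
  (v1,v0,v3) [+-+] → (0.1045, 0, 0)–(0.1045, 0.131044, 0)  len=0.1310
  (v1,v3,v2) [++-] → (0.1045, 0.131044, 1.72838)–(0.1045, 0, 1.78923)  len=0.1445
  (v3,v0,v4) [+--] → (0.1045, 0.131044, 0)–(0.1045, 1.7875, 0)  len=1.6565
  (v3,v4,v2) [+--] → (0.1045, 1.7875, 0)–(0.1045, 0.131044, 1.72838)  len=2.3940
  (v7,v0,v8) [--+] → (0.1045, -0.131044, 0)–(0.1045, -1.7875, 0)  len=1.6565
  (v7,v8,v2) [-+-] → (0.1045, -1.7875, 0)–(0.1045, -0.131044, 1.72838)  len=2.3940
  (v8,v0,v1) [+-+] → (0.1045, -0.131044, 0)–(0.1045, 0, 0)  len=0.1310
  (v8,v1,v2) [++-] → (0.1045, 0, 1.78923)–(0.1045, -0.131044, 1.72838)  len=0.1445

Chained into 1 loop(s):
  loop 1: 8 segments, perimeter = 8.6519
Total perimeter = 8.652


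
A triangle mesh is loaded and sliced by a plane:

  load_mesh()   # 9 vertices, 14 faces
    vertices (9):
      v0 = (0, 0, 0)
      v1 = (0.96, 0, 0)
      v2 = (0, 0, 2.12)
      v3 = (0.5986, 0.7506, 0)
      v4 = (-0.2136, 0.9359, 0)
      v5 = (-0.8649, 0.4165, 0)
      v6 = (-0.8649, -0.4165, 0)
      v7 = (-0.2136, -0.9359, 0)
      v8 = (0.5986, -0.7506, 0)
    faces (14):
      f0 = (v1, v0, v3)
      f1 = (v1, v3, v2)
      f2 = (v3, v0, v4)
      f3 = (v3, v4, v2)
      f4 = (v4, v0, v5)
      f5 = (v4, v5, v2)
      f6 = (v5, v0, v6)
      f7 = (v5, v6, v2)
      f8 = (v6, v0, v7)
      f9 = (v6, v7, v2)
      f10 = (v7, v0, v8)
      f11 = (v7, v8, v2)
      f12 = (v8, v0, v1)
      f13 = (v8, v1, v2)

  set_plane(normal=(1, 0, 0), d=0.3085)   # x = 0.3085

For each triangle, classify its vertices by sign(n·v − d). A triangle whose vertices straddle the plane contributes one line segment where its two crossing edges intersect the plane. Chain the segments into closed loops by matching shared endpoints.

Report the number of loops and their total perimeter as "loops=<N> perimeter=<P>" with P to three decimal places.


Straddling triangles (8 of 14):
  (v1,v0,v3) [+-+] → (0.3085, 0, 0)–(0.3085, 0.386836, 0)  len=0.3868
  (v1,v3,v2) [++-] → (0.3085, 0.386836, 1.02742)–(0.3085, 0, 1.43873)  len=0.5646
  (v3,v0,v4) [+--] → (0.3085, 0.386836, 0)–(0.3085, 0.816785, 0)  len=0.4299
  (v3,v4,v2) [+--] → (0.3085, 0.816785, 0)–(0.3085, 0.386836, 1.02742)  len=1.1138
  (v7,v0,v8) [--+] → (0.3085, -0.386836, 0)–(0.3085, -0.816785, 0)  len=0.4299
  (v7,v8,v2) [-+-] → (0.3085, -0.816785, 0)–(0.3085, -0.386836, 1.02742)  len=1.1138
  (v8,v0,v1) [+-+] → (0.3085, -0.386836, 0)–(0.3085, 0, 0)  len=0.3868
  (v8,v1,v2) [++-] → (0.3085, 0, 1.43873)–(0.3085, -0.386836, 1.02742)  len=0.5646

Chained into 1 loop(s):
  loop 1: 8 segments, perimeter = 4.9904
Total perimeter = 4.990

loops=1 perimeter=4.990


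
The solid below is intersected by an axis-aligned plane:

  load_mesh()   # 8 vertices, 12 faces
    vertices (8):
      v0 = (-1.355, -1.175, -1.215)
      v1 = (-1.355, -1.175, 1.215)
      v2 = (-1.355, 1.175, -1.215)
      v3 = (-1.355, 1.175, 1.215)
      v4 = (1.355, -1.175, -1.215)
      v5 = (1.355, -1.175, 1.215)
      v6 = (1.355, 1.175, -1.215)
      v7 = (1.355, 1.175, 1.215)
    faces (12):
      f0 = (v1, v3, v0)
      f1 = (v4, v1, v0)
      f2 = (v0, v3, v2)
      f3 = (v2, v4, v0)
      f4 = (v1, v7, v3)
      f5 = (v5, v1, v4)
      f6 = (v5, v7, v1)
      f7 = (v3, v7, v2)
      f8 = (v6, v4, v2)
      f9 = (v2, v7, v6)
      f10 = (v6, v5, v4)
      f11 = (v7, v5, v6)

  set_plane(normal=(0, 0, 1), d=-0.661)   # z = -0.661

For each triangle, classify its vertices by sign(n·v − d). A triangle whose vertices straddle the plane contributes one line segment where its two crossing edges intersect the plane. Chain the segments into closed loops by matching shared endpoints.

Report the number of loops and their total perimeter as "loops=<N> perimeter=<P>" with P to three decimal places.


Straddling triangles (8 of 12):
  (v1,v3,v0) [++-] → (-1.355, -0.639239, -0.661)–(-1.355, -1.175, -0.661)  len=0.5358
  (v4,v1,v0) [-+-] → (0.737165, -1.175, -0.661)–(-1.355, -1.175, -0.661)  len=2.0922
  (v0,v3,v2) [-+-] → (-1.355, -0.639239, -0.661)–(-1.355, 1.175, -0.661)  len=1.8142
  (v5,v1,v4) [++-] → (0.737165, -1.175, -0.661)–(1.355, -1.175, -0.661)  len=0.6178
  (v3,v7,v2) [++-] → (-0.737165, 1.175, -0.661)–(-1.355, 1.175, -0.661)  len=0.6178
  (v2,v7,v6) [-+-] → (-0.737165, 1.175, -0.661)–(1.355, 1.175, -0.661)  len=2.0922
  (v6,v5,v4) [-+-] → (1.355, 0.639239, -0.661)–(1.355, -1.175, -0.661)  len=1.8142
  (v7,v5,v6) [++-] → (1.355, 0.639239, -0.661)–(1.355, 1.175, -0.661)  len=0.5358

Chained into 1 loop(s):
  loop 1: 8 segments, perimeter = 10.1200
Total perimeter = 10.120

loops=1 perimeter=10.120


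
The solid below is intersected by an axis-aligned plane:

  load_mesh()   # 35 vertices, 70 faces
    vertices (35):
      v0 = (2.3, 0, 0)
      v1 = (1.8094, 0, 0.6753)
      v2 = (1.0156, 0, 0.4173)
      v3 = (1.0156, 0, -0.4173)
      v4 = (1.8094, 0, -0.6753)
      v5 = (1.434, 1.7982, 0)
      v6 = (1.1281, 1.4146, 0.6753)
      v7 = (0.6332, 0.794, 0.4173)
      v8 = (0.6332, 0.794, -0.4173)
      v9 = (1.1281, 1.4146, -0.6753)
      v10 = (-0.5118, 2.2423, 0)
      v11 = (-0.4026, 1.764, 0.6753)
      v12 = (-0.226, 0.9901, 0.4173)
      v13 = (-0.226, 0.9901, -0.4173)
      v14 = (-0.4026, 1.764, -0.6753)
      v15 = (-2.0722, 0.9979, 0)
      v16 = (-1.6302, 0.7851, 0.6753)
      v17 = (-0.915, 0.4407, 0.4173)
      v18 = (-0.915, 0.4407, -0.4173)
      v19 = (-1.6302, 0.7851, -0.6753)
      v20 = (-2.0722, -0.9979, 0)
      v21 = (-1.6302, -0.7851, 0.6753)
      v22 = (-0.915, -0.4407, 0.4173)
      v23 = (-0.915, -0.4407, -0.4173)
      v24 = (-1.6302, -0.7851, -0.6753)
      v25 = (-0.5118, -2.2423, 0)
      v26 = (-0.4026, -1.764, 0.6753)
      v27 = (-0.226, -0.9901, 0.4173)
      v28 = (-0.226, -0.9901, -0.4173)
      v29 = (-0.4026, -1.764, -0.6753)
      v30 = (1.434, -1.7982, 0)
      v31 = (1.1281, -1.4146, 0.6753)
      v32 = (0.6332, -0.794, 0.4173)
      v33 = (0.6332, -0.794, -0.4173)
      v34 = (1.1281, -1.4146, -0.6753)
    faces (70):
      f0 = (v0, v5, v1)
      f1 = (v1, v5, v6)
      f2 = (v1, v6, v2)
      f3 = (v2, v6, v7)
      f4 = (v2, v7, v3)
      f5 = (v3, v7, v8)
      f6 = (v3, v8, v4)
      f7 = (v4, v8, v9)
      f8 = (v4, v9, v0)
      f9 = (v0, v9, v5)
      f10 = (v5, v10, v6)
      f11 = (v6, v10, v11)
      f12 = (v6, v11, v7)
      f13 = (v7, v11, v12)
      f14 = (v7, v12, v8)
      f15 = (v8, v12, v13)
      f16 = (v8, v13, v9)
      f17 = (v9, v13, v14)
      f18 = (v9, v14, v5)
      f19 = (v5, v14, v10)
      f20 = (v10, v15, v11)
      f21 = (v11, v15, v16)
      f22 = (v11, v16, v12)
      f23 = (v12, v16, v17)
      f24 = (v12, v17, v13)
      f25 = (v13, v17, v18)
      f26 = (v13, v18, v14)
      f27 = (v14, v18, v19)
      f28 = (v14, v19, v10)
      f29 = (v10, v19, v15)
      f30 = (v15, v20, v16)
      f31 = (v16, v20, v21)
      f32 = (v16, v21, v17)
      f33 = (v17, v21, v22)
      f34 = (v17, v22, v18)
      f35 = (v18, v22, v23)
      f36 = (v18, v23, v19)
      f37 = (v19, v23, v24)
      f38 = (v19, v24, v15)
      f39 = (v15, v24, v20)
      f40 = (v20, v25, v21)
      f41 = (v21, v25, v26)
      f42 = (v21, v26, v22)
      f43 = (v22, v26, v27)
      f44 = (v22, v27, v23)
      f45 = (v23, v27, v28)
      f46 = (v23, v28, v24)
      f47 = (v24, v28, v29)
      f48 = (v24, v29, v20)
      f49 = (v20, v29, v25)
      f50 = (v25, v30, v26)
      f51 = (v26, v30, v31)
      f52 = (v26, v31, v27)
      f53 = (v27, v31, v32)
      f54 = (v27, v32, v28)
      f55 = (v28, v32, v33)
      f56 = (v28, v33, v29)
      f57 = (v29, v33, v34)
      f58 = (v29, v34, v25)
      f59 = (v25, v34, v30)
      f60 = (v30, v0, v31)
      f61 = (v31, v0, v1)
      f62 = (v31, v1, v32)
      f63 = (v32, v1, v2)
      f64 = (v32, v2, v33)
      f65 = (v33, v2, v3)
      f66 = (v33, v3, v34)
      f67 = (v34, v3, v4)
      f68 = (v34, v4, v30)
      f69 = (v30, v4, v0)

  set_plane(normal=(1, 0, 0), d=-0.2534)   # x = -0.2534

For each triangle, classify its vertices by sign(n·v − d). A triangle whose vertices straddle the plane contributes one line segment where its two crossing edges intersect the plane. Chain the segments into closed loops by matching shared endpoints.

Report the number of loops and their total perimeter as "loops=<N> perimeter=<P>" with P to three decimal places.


Straddling triangles (24 of 70):
  (v5,v10,v6) [+-+] → (-0.2534, 2.18332, 0)–(-0.2534, 2.11188, 0.106407)  len=0.1282
  (v6,v10,v11) [+--] → (-0.2534, 2.11188, 0.106407)–(-0.2534, 1.72994, 0.6753)  len=0.6852
  (v6,v11,v7) [+-+] → (-0.2534, 1.72994, 0.6753)–(-0.2534, 1.62428, 0.638137)  len=0.1120
  (v7,v11,v12) [+-+] → (-0.2534, 1.62428, 0.638137)–(-0.2534, 1.11017, 0.457329)  len=0.5450
  (v9,v13,v14) [++-] → (-0.2534, 1.11017, -0.457329)–(-0.2534, 1.72994, -0.6753)  len=0.6570
  (v9,v14,v5) [+-+] → (-0.2534, 1.72994, -0.6753)–(-0.2534, 1.76678, -0.620441)  len=0.0661
  (v5,v14,v10) [+--] → (-0.2534, 1.76678, -0.620441)–(-0.2534, 2.18332, 0)  len=0.7473
  (v11,v16,v12) [--+] → (-0.2534, 0.9861, 0.422334)–(-0.2534, 1.11017, 0.457329)  len=0.1289
  (v12,v16,v17) [+--] → (-0.2534, 0.9861, 0.422334)–(-0.2534, 0.968252, 0.4173)  len=0.0185
  (v12,v17,v13) [+-+] → (-0.2534, 0.968252, 0.4173)–(-0.2534, 0.968252, -0.38411)  len=0.8014
  (v13,v17,v18) [+--] → (-0.2534, 0.968252, -0.38411)–(-0.2534, 0.968252, -0.4173)  len=0.0332
  (v13,v18,v14) [+--] → (-0.2534, 0.968252, -0.4173)–(-0.2534, 1.11017, -0.457329)  len=0.1475
  (v22,v26,v27) [--+] → (-0.2534, -1.11017, 0.457329)–(-0.2534, -0.968252, 0.4173)  len=0.1475
  (v22,v27,v23) [-+-] → (-0.2534, -0.968252, 0.4173)–(-0.2534, -0.968252, 0.38411)  len=0.0332
  (v23,v27,v28) [-++] → (-0.2534, -0.968252, 0.38411)–(-0.2534, -0.968252, -0.4173)  len=0.8014
  (v23,v28,v24) [-+-] → (-0.2534, -0.968252, -0.4173)–(-0.2534, -0.9861, -0.422334)  len=0.0185
  (v24,v28,v29) [-+-] → (-0.2534, -0.9861, -0.422334)–(-0.2534, -1.11017, -0.457329)  len=0.1289
  (v25,v30,v26) [-+-] → (-0.2534, -2.18332, 0)–(-0.2534, -1.76678, 0.620441)  len=0.7473
  (v26,v30,v31) [-++] → (-0.2534, -1.76678, 0.620441)–(-0.2534, -1.72994, 0.6753)  len=0.0661
  (v26,v31,v27) [-++] → (-0.2534, -1.72994, 0.6753)–(-0.2534, -1.11017, 0.457329)  len=0.6570
  (v28,v33,v29) [++-] → (-0.2534, -1.62428, -0.638137)–(-0.2534, -1.11017, -0.457329)  len=0.5450
  (v29,v33,v34) [-++] → (-0.2534, -1.62428, -0.638137)–(-0.2534, -1.72994, -0.6753)  len=0.1120
  (v29,v34,v25) [-+-] → (-0.2534, -1.72994, -0.6753)–(-0.2534, -2.11188, -0.106407)  len=0.6852
  (v25,v34,v30) [-++] → (-0.2534, -2.11188, -0.106407)–(-0.2534, -2.18332, 0)  len=0.1282

Chained into 2 loop(s):
  loop 1: 12 segments, perimeter = 4.0702
  loop 2: 12 segments, perimeter = 4.0702
Total perimeter = 8.140

loops=2 perimeter=8.140


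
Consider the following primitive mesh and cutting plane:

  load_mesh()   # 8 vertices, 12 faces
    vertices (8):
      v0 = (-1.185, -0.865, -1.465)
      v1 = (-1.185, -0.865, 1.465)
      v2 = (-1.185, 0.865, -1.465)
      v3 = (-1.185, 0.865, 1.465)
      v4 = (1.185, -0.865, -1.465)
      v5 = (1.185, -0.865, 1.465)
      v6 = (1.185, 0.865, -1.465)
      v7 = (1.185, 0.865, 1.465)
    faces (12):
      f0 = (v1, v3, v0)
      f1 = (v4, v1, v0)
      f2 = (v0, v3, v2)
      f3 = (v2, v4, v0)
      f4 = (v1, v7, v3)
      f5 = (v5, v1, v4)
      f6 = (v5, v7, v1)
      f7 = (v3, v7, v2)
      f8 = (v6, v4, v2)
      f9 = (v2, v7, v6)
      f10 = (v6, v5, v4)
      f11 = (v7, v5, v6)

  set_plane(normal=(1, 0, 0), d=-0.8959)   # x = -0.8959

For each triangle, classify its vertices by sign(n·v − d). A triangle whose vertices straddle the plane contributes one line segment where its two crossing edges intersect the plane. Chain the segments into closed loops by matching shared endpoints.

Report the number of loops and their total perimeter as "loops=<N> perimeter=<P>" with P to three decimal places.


Straddling triangles (8 of 12):
  (v4,v1,v0) [+--] → (-0.8959, -0.865, 1.10759)–(-0.8959, -0.865, -1.465)  len=2.5726
  (v2,v4,v0) [-+-] → (-0.8959, 0.653969, -1.465)–(-0.8959, -0.865, -1.465)  len=1.5190
  (v1,v7,v3) [-+-] → (-0.8959, -0.653969, 1.465)–(-0.8959, 0.865, 1.465)  len=1.5190
  (v5,v1,v4) [+-+] → (-0.8959, -0.865, 1.465)–(-0.8959, -0.865, 1.10759)  len=0.3574
  (v5,v7,v1) [++-] → (-0.8959, -0.653969, 1.465)–(-0.8959, -0.865, 1.465)  len=0.2110
  (v3,v7,v2) [-+-] → (-0.8959, 0.865, 1.465)–(-0.8959, 0.865, -1.10759)  len=2.5726
  (v6,v4,v2) [++-] → (-0.8959, 0.653969, -1.465)–(-0.8959, 0.865, -1.465)  len=0.2110
  (v2,v7,v6) [-++] → (-0.8959, 0.865, -1.10759)–(-0.8959, 0.865, -1.465)  len=0.3574

Chained into 1 loop(s):
  loop 1: 8 segments, perimeter = 9.3200
Total perimeter = 9.320

loops=1 perimeter=9.320


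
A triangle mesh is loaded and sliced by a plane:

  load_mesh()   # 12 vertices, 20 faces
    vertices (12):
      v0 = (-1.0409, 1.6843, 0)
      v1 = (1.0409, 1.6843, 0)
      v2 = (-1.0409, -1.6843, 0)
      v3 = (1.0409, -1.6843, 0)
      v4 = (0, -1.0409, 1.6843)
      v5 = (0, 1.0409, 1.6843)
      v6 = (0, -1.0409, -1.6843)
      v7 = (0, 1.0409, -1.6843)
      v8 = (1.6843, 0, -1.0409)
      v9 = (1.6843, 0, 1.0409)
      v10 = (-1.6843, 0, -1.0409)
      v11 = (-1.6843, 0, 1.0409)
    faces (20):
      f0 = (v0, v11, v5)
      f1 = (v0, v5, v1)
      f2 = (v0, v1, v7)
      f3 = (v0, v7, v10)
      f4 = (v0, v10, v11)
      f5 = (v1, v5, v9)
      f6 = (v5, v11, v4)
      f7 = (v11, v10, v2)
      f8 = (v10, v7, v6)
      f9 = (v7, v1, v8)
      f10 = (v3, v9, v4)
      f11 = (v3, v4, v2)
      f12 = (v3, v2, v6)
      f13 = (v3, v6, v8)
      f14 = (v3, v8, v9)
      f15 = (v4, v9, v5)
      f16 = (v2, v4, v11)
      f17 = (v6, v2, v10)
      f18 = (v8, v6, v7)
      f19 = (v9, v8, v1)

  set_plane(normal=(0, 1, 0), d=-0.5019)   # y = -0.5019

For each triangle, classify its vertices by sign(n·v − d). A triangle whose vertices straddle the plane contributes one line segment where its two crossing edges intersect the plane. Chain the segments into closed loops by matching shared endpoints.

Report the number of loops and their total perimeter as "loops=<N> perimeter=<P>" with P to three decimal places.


loops=1 perimeter=10.167

Straddling triangles (10 of 20):
  (v5,v11,v4) [++-] → (-0.872166, -0.5019, 1.35113)–(0, -0.5019, 1.6843)  len=0.9336
  (v11,v10,v2) [++-] → (-1.49257, -0.5019, -0.730725)–(-1.49257, -0.5019, 0.730725)  len=1.4615
  (v10,v7,v6) [++-] → (0, -0.5019, -1.6843)–(-0.872166, -0.5019, -1.35113)  len=0.9336
  (v3,v9,v4) [-+-] → (1.49257, -0.5019, 0.730725)–(0.872166, -0.5019, 1.35113)  len=0.8774
  (v3,v6,v8) [--+] → (0.872166, -0.5019, -1.35113)–(1.49257, -0.5019, -0.730725)  len=0.8774
  (v3,v8,v9) [-++] → (1.49257, -0.5019, -0.730725)–(1.49257, -0.5019, 0.730725)  len=1.4615
  (v4,v9,v5) [-++] → (0.872166, -0.5019, 1.35113)–(0, -0.5019, 1.6843)  len=0.9336
  (v2,v4,v11) [--+] → (-0.872166, -0.5019, 1.35113)–(-1.49257, -0.5019, 0.730725)  len=0.8774
  (v6,v2,v10) [--+] → (-1.49257, -0.5019, -0.730725)–(-0.872166, -0.5019, -1.35113)  len=0.8774
  (v8,v6,v7) [+-+] → (0.872166, -0.5019, -1.35113)–(0, -0.5019, -1.6843)  len=0.9336

Chained into 1 loop(s):
  loop 1: 10 segments, perimeter = 10.1670
Total perimeter = 10.167


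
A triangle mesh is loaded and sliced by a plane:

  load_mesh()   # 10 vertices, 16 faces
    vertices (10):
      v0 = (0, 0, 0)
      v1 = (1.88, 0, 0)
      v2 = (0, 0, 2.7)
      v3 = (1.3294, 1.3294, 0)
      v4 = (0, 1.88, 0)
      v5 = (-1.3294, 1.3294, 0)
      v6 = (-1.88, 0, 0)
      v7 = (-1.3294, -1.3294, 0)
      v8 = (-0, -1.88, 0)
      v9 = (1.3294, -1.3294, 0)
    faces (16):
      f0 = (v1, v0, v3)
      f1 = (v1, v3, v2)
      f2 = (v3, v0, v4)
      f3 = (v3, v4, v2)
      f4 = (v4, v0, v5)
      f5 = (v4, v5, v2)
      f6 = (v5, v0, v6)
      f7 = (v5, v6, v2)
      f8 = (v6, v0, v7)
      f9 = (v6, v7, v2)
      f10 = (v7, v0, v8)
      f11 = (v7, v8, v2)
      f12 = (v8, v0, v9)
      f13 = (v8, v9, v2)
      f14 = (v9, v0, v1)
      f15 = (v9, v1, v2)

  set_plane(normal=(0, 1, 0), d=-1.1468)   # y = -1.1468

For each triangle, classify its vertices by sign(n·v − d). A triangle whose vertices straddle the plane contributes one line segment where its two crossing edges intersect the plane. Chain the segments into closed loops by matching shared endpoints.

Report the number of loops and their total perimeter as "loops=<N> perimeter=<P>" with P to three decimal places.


loops=1 perimeter=6.383

Straddling triangles (8 of 16):
  (v6,v0,v7) [++-] → (-1.1468, -1.1468, 0)–(-1.40503, -1.1468, 0)  len=0.2582
  (v6,v7,v2) [+-+] → (-1.40503, -1.1468, 0)–(-1.1468, -1.1468, 0.370859)  len=0.4519
  (v7,v0,v8) [-+-] → (-1.1468, -1.1468, 0)–(0, -1.1468, 0)  len=1.1468
  (v7,v8,v2) [--+] → (0, -1.1468, 1.053)–(-1.1468, -1.1468, 0.370859)  len=1.3343
  (v8,v0,v9) [-+-] → (0, -1.1468, 0)–(1.1468, -1.1468, 0)  len=1.1468
  (v8,v9,v2) [--+] → (1.1468, -1.1468, 0.370859)–(0, -1.1468, 1.053)  len=1.3343
  (v9,v0,v1) [-++] → (1.1468, -1.1468, 0)–(1.40503, -1.1468, 0)  len=0.2582
  (v9,v1,v2) [-++] → (1.40503, -1.1468, 0)–(1.1468, -1.1468, 0.370859)  len=0.4519

Chained into 1 loop(s):
  loop 1: 8 segments, perimeter = 6.3825
Total perimeter = 6.383


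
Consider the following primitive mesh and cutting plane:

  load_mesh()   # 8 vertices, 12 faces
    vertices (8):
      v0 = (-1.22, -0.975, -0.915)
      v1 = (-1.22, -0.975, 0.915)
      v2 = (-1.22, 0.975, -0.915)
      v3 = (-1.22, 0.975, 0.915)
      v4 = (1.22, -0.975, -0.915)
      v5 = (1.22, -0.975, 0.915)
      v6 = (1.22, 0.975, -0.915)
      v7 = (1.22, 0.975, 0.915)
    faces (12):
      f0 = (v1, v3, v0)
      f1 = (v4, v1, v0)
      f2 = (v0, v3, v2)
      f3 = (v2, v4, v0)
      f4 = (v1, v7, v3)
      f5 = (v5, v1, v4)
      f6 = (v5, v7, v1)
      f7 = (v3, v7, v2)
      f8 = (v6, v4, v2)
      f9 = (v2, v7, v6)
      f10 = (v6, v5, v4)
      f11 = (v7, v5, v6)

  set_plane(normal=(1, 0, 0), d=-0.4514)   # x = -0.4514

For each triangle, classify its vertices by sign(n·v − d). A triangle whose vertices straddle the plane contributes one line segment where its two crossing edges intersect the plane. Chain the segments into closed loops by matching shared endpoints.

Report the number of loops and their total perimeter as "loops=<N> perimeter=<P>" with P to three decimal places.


loops=1 perimeter=7.560

Straddling triangles (8 of 12):
  (v4,v1,v0) [+--] → (-0.4514, -0.975, 0.33855)–(-0.4514, -0.975, -0.915)  len=1.2536
  (v2,v4,v0) [-+-] → (-0.4514, 0.36075, -0.915)–(-0.4514, -0.975, -0.915)  len=1.3357
  (v1,v7,v3) [-+-] → (-0.4514, -0.36075, 0.915)–(-0.4514, 0.975, 0.915)  len=1.3357
  (v5,v1,v4) [+-+] → (-0.4514, -0.975, 0.915)–(-0.4514, -0.975, 0.33855)  len=0.5765
  (v5,v7,v1) [++-] → (-0.4514, -0.36075, 0.915)–(-0.4514, -0.975, 0.915)  len=0.6142
  (v3,v7,v2) [-+-] → (-0.4514, 0.975, 0.915)–(-0.4514, 0.975, -0.33855)  len=1.2536
  (v6,v4,v2) [++-] → (-0.4514, 0.36075, -0.915)–(-0.4514, 0.975, -0.915)  len=0.6142
  (v2,v7,v6) [-++] → (-0.4514, 0.975, -0.33855)–(-0.4514, 0.975, -0.915)  len=0.5765

Chained into 1 loop(s):
  loop 1: 8 segments, perimeter = 7.5600
Total perimeter = 7.560


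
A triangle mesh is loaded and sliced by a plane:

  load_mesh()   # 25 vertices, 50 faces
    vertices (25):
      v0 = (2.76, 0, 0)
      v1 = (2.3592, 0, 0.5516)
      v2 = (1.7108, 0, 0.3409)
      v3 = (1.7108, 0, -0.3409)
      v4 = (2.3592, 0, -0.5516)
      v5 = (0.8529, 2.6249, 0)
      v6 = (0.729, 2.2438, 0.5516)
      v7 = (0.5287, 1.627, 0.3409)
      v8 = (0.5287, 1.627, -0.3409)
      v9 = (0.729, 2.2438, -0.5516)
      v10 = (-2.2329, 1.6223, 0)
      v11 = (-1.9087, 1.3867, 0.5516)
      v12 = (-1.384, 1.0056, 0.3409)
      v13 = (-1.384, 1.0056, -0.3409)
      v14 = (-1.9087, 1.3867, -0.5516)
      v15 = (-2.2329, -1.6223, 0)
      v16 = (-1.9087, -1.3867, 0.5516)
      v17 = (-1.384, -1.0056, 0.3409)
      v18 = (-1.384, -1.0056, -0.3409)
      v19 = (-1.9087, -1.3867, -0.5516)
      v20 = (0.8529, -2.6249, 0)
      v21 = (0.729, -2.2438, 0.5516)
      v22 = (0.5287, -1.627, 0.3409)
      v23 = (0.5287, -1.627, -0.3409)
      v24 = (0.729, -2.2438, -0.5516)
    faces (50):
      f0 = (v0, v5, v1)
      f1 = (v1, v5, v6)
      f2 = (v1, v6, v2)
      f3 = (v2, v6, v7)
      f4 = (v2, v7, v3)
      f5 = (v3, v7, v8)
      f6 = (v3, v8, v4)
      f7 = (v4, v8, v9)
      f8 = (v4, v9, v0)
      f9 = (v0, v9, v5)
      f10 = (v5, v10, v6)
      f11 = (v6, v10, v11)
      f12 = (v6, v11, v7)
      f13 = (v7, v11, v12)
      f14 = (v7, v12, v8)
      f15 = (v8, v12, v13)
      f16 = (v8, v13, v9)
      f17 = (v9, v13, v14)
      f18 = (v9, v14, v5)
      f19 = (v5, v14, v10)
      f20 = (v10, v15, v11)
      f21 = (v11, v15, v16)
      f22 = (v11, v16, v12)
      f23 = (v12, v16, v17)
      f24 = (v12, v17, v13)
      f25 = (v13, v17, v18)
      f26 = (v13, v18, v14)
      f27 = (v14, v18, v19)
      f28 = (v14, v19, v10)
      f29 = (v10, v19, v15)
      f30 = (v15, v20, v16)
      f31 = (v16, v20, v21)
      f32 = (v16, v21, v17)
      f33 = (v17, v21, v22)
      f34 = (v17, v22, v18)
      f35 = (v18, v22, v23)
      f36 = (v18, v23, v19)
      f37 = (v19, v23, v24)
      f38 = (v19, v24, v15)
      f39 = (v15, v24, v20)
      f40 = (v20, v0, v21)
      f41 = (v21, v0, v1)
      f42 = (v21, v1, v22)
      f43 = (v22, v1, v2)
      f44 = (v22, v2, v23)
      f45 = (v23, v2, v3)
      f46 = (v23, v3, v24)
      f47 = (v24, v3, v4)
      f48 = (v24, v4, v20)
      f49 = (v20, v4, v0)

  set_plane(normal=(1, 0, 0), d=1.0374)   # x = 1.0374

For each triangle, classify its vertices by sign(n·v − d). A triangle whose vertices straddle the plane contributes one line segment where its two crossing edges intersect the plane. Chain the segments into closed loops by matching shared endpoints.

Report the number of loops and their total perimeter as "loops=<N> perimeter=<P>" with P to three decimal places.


Straddling triangles (20 of 50):
  (v0,v5,v1) [+-+] → (1.0374, 2.37096, 0)–(1.0374, 2.30339, 0.067563)  len=0.0956
  (v1,v5,v6) [+--] → (1.0374, 2.30339, 0.067563)–(1.0374, 1.81932, 0.5516)  len=0.6846
  (v1,v6,v2) [+-+] → (1.0374, 1.81932, 0.5516)–(1.0374, 1.53898, 0.485416)  len=0.2880
  (v2,v6,v7) [+--] → (1.0374, 1.53898, 0.485416)–(1.0374, 0.926844, 0.3409)  len=0.6290
  (v2,v7,v3) [+-+] → (1.0374, 0.926844, 0.3409)–(1.0374, 0.926844, 0.047497)  len=0.2934
  (v3,v7,v8) [+--] → (1.0374, 0.926844, 0.047497)–(1.0374, 0.926844, -0.3409)  len=0.3884
  (v3,v8,v4) [+-+] → (1.0374, 0.926844, -0.3409)–(1.0374, 1.17485, -0.399454)  len=0.2548
  (v4,v8,v9) [+--] → (1.0374, 1.17485, -0.399454)–(1.0374, 1.81932, -0.5516)  len=0.6622
  (v4,v9,v0) [+-+] → (1.0374, 1.81932, -0.5516)–(1.0374, 1.90309, -0.467842)  len=0.1185
  (v0,v9,v5) [+--] → (1.0374, 1.90309, -0.467842)–(1.0374, 2.37096, 0)  len=0.6616
  (v20,v0,v21) [-+-] → (1.0374, -2.37096, 0)–(1.0374, -1.90309, 0.467842)  len=0.6616
  (v21,v0,v1) [-++] → (1.0374, -1.90309, 0.467842)–(1.0374, -1.81932, 0.5516)  len=0.1185
  (v21,v1,v22) [-+-] → (1.0374, -1.81932, 0.5516)–(1.0374, -1.17485, 0.399454)  len=0.6622
  (v22,v1,v2) [-++] → (1.0374, -1.17485, 0.399454)–(1.0374, -0.926844, 0.3409)  len=0.2548
  (v22,v2,v23) [-+-] → (1.0374, -0.926844, 0.3409)–(1.0374, -0.926844, -0.047497)  len=0.3884
  (v23,v2,v3) [-++] → (1.0374, -0.926844, -0.047497)–(1.0374, -0.926844, -0.3409)  len=0.2934
  (v23,v3,v24) [-+-] → (1.0374, -0.926844, -0.3409)–(1.0374, -1.53898, -0.485416)  len=0.6290
  (v24,v3,v4) [-++] → (1.0374, -1.53898, -0.485416)–(1.0374, -1.81932, -0.5516)  len=0.2880
  (v24,v4,v20) [-+-] → (1.0374, -1.81932, -0.5516)–(1.0374, -2.30339, -0.067563)  len=0.6846
  (v20,v4,v0) [-++] → (1.0374, -2.30339, -0.067563)–(1.0374, -2.37096, 0)  len=0.0956

Chained into 2 loop(s):
  loop 1: 10 segments, perimeter = 4.0760
  loop 2: 10 segments, perimeter = 4.0760
Total perimeter = 8.152

loops=2 perimeter=8.152


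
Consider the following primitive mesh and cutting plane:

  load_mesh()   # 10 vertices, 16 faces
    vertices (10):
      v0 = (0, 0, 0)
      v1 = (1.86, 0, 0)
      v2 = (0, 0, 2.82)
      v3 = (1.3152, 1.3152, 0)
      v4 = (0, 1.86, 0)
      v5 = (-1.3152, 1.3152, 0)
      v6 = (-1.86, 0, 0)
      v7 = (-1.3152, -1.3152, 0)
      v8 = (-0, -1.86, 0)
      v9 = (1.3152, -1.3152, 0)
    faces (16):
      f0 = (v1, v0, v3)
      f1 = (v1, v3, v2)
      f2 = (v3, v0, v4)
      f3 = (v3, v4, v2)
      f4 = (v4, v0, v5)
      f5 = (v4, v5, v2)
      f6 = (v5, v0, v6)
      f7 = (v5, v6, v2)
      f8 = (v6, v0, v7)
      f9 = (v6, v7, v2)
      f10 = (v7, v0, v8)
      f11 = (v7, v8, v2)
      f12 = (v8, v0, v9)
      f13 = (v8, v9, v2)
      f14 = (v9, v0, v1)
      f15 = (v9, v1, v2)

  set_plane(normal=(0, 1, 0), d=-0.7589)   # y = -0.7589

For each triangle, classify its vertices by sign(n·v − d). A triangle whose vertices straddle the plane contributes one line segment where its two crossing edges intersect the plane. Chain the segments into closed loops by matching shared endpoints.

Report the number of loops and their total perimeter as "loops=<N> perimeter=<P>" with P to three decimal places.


loops=1 perimeter=7.741

Straddling triangles (8 of 16):
  (v6,v0,v7) [++-] → (-0.7589, -0.7589, 0)–(-1.54564, -0.7589, 0)  len=0.7867
  (v6,v7,v2) [+-+] → (-1.54564, -0.7589, 0)–(-0.7589, -0.7589, 1.1928)  len=1.4289
  (v7,v0,v8) [-+-] → (-0.7589, -0.7589, 0)–(0, -0.7589, 0)  len=0.7589
  (v7,v8,v2) [--+] → (0, -0.7589, 1.66941)–(-0.7589, -0.7589, 1.1928)  len=0.8962
  (v8,v0,v9) [-+-] → (0, -0.7589, 0)–(0.7589, -0.7589, 0)  len=0.7589
  (v8,v9,v2) [--+] → (0.7589, -0.7589, 1.1928)–(0, -0.7589, 1.66941)  len=0.8962
  (v9,v0,v1) [-++] → (0.7589, -0.7589, 0)–(1.54564, -0.7589, 0)  len=0.7867
  (v9,v1,v2) [-++] → (1.54564, -0.7589, 0)–(0.7589, -0.7589, 1.1928)  len=1.4289

Chained into 1 loop(s):
  loop 1: 8 segments, perimeter = 7.7414
Total perimeter = 7.741


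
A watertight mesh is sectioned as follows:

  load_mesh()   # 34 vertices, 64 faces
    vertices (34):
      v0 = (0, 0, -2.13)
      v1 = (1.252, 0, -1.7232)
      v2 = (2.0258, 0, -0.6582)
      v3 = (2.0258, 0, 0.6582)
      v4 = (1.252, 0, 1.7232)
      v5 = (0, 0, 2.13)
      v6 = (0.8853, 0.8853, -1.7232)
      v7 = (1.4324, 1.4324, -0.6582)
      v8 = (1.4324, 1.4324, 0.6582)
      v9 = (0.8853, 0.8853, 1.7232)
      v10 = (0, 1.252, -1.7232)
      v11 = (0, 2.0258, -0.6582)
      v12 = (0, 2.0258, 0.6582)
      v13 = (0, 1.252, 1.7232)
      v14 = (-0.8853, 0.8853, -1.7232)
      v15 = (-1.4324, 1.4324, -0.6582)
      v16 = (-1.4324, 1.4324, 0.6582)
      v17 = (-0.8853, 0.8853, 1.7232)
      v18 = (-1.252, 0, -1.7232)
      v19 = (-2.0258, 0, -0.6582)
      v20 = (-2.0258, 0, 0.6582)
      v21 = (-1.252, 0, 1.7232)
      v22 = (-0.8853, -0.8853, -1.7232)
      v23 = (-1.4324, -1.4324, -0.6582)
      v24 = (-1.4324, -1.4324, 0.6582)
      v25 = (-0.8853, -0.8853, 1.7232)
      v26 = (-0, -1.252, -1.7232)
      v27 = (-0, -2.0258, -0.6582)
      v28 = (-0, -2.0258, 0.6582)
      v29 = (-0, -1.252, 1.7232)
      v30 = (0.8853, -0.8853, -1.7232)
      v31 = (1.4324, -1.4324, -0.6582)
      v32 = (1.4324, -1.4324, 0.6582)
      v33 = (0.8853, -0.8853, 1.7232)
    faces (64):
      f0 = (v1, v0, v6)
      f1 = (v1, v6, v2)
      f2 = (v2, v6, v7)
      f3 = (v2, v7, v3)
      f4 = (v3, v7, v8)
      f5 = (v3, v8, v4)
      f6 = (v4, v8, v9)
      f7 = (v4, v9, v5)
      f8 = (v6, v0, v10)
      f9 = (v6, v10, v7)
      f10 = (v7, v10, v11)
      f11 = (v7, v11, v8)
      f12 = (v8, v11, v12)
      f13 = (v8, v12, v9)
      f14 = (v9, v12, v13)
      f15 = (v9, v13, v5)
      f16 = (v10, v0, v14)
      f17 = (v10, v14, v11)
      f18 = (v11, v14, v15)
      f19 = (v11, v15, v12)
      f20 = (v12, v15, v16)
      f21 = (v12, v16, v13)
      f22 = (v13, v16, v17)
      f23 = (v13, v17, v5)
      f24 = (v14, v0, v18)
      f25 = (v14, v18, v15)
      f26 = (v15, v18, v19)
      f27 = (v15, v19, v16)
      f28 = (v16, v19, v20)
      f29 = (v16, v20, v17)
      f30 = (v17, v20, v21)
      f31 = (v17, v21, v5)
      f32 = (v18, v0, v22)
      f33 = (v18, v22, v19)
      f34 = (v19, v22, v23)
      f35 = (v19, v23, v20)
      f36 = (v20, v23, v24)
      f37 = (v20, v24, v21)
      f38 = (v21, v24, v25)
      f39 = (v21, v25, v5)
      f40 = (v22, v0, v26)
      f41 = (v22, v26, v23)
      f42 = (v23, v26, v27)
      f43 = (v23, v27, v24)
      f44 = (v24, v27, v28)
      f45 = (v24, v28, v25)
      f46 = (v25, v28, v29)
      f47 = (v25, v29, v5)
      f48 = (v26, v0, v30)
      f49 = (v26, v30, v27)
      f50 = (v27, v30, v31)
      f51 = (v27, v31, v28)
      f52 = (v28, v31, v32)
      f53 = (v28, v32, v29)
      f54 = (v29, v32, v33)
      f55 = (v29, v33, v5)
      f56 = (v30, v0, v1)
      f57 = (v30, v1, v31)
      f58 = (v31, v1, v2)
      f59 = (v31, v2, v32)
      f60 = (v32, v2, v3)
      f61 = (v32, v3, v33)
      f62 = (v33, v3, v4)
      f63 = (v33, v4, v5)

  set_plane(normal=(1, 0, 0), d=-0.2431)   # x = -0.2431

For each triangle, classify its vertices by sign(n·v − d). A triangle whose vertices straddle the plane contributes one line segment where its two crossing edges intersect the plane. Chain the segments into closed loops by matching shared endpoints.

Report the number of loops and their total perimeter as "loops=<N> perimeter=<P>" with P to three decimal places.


Straddling triangles (20 of 64):
  (v10,v0,v14) [++-] → (-0.2431, 0.2431, -2.01829)–(-0.2431, 1.15131, -1.7232)  len=0.9549
  (v10,v14,v11) [+-+] → (-0.2431, 1.15131, -1.7232)–(-0.2431, 1.71262, -0.950645)  len=0.9549
  (v11,v14,v15) [+--] → (-0.2431, 1.71262, -0.950645)–(-0.2431, 1.92509, -0.6582)  len=0.3615
  (v11,v15,v12) [+-+] → (-0.2431, 1.92509, -0.6582)–(-0.2431, 1.92509, 0.434787)  len=1.0930
  (v12,v15,v16) [+--] → (-0.2431, 1.92509, 0.434787)–(-0.2431, 1.92509, 0.6582)  len=0.2234
  (v12,v16,v13) [+-+] → (-0.2431, 1.92509, 0.6582)–(-0.2431, 1.28262, 1.54245)  len=1.0930
  (v13,v16,v17) [+--] → (-0.2431, 1.28262, 1.54245)–(-0.2431, 1.15131, 1.7232)  len=0.2234
  (v13,v17,v5) [+-+] → (-0.2431, 1.15131, 1.7232)–(-0.2431, 0.2431, 2.01829)  len=0.9549
  (v14,v0,v18) [-+-] → (-0.2431, 0.2431, -2.01829)–(-0.2431, 0, -2.05101)  len=0.2453
  (v17,v21,v5) [--+] → (-0.2431, 0, 2.05101)–(-0.2431, 0.2431, 2.01829)  len=0.2453
  (v18,v0,v22) [-+-] → (-0.2431, 0, -2.05101)–(-0.2431, -0.2431, -2.01829)  len=0.2453
  (v21,v25,v5) [--+] → (-0.2431, -0.2431, 2.01829)–(-0.2431, 0, 2.05101)  len=0.2453
  (v22,v0,v26) [-++] → (-0.2431, -0.2431, -2.01829)–(-0.2431, -1.15131, -1.7232)  len=0.9549
  (v22,v26,v23) [-+-] → (-0.2431, -1.15131, -1.7232)–(-0.2431, -1.28262, -1.54245)  len=0.2234
  (v23,v26,v27) [-++] → (-0.2431, -1.28262, -1.54245)–(-0.2431, -1.92509, -0.6582)  len=1.0930
  (v23,v27,v24) [-+-] → (-0.2431, -1.92509, -0.6582)–(-0.2431, -1.92509, -0.434787)  len=0.2234
  (v24,v27,v28) [-++] → (-0.2431, -1.92509, -0.434787)–(-0.2431, -1.92509, 0.6582)  len=1.0930
  (v24,v28,v25) [-+-] → (-0.2431, -1.92509, 0.6582)–(-0.2431, -1.71262, 0.950645)  len=0.3615
  (v25,v28,v29) [-++] → (-0.2431, -1.71262, 0.950645)–(-0.2431, -1.15131, 1.7232)  len=0.9549
  (v25,v29,v5) [-++] → (-0.2431, -1.15131, 1.7232)–(-0.2431, -0.2431, 2.01829)  len=0.9549

Chained into 1 loop(s):
  loop 1: 20 segments, perimeter = 12.6994
Total perimeter = 12.699

loops=1 perimeter=12.699


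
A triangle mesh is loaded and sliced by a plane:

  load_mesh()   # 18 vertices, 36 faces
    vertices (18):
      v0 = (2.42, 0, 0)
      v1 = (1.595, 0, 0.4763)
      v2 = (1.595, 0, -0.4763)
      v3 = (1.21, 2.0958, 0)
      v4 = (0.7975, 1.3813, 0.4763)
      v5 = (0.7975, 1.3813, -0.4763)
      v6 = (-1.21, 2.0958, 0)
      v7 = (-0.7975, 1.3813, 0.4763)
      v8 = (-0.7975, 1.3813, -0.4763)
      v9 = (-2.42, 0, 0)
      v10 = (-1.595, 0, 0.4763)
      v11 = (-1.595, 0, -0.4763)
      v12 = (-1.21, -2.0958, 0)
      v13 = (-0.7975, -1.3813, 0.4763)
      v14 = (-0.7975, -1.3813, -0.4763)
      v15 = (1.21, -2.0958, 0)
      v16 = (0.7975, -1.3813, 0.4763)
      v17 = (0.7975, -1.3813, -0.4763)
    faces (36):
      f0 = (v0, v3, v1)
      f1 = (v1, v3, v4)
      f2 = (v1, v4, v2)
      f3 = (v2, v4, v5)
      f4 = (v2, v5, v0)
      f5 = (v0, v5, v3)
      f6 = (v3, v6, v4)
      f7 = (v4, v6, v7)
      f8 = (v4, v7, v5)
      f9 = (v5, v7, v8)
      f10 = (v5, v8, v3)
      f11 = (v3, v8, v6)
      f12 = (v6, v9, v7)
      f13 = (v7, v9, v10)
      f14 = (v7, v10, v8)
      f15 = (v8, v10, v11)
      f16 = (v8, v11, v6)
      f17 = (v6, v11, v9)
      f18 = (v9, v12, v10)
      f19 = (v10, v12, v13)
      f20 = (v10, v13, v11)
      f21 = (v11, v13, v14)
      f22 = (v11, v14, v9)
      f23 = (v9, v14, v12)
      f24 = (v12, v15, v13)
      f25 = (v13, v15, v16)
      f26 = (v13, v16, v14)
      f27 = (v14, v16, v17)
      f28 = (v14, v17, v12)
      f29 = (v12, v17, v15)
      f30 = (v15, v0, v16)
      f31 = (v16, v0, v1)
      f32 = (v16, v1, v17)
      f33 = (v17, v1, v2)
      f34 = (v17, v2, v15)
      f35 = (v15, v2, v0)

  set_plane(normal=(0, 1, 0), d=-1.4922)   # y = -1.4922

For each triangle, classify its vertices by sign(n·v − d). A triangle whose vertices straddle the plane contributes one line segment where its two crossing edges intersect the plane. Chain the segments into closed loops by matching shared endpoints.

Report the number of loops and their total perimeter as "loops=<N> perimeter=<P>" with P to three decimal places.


loops=1 perimeter=6.665

Straddling triangles (10 of 36):
  (v9,v12,v10) [+-+] → (-1.55849, -1.4922, 0)–(-1.32088, -1.4922, 0.137177)  len=0.2744
  (v10,v12,v13) [+-+] → (-1.32088, -1.4922, 0.137177)–(-0.861526, -1.4922, 0.402372)  len=0.5304
  (v9,v14,v12) [++-] → (-0.861526, -1.4922, -0.402372)–(-1.55849, -1.4922, 0)  len=0.8048
  (v12,v15,v13) [--+] → (-0.485909, -1.4922, 0.402372)–(-0.861526, -1.4922, 0.402372)  len=0.3756
  (v13,v15,v16) [+-+] → (-0.485909, -1.4922, 0.402372)–(0.861526, -1.4922, 0.402372)  len=1.3474
  (v14,v17,v12) [++-] → (0.485909, -1.4922, -0.402372)–(-0.861526, -1.4922, -0.402372)  len=1.3474
  (v12,v17,v15) [-+-] → (0.485909, -1.4922, -0.402372)–(0.861526, -1.4922, -0.402372)  len=0.3756
  (v15,v0,v16) [-++] → (1.55849, -1.4922, 0)–(0.861526, -1.4922, 0.402372)  len=0.8048
  (v17,v2,v15) [++-] → (1.32088, -1.4922, -0.137177)–(0.861526, -1.4922, -0.402372)  len=0.5304
  (v15,v2,v0) [-++] → (1.32088, -1.4922, -0.137177)–(1.55849, -1.4922, 0)  len=0.2744

Chained into 1 loop(s):
  loop 1: 10 segments, perimeter = 6.6652
Total perimeter = 6.665


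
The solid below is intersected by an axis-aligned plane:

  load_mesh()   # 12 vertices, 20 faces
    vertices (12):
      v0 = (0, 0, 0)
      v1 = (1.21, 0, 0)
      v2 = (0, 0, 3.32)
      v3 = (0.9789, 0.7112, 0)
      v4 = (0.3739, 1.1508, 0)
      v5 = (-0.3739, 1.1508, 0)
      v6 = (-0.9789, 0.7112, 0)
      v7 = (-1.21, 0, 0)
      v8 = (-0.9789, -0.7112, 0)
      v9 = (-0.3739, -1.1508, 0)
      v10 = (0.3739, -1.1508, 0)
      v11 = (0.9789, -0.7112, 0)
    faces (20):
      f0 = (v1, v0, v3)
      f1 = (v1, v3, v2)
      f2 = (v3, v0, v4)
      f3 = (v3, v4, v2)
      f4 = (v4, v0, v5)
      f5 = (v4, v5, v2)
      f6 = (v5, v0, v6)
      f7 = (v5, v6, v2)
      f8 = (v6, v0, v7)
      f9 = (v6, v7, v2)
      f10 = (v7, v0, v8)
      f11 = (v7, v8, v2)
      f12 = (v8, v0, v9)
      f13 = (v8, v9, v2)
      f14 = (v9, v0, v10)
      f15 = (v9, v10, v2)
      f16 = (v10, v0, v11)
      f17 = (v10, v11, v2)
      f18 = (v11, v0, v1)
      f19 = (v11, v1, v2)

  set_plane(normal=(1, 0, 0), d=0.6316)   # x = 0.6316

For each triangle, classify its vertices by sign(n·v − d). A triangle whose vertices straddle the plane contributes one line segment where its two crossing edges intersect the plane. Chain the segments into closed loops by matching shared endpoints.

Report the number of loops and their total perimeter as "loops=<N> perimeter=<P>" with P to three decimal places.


loops=1 perimeter=5.720

Straddling triangles (8 of 20):
  (v1,v0,v3) [+-+] → (0.6316, 0, 0)–(0.6316, 0.458876, 0)  len=0.4589
  (v1,v3,v2) [++-] → (0.6316, 0.458876, 1.17789)–(0.6316, 0, 1.58701)  len=0.6148
  (v3,v0,v4) [+--] → (0.6316, 0.458876, 0)–(0.6316, 0.963552, 0)  len=0.5047
  (v3,v4,v2) [+--] → (0.6316, 0.963552, 0)–(0.6316, 0.458876, 1.17789)  len=1.2815
  (v10,v0,v11) [--+] → (0.6316, -0.458876, 0)–(0.6316, -0.963552, 0)  len=0.5047
  (v10,v11,v2) [-+-] → (0.6316, -0.963552, 0)–(0.6316, -0.458876, 1.17789)  len=1.2815
  (v11,v0,v1) [+-+] → (0.6316, -0.458876, 0)–(0.6316, 0, 0)  len=0.4589
  (v11,v1,v2) [++-] → (0.6316, 0, 1.58701)–(0.6316, -0.458876, 1.17789)  len=0.6148

Chained into 1 loop(s):
  loop 1: 8 segments, perimeter = 5.7196
Total perimeter = 5.720


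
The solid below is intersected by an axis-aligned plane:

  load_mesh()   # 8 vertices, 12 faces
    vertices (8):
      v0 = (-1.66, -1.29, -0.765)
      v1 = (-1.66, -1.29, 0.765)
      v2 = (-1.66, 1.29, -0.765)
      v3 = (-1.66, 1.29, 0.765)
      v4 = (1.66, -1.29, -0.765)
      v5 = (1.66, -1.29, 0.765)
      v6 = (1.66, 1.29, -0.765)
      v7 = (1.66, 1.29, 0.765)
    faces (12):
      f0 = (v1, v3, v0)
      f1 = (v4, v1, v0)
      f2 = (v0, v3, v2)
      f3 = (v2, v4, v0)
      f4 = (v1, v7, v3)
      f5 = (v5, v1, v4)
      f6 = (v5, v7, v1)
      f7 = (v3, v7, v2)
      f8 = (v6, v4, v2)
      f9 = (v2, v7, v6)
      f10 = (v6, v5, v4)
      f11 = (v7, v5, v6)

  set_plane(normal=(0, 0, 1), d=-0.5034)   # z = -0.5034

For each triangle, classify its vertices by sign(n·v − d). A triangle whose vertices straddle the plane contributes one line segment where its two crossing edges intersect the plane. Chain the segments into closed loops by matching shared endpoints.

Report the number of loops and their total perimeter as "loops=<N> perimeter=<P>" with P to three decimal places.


loops=1 perimeter=11.800

Straddling triangles (8 of 12):
  (v1,v3,v0) [++-] → (-1.66, -0.848871, -0.5034)–(-1.66, -1.29, -0.5034)  len=0.4411
  (v4,v1,v0) [-+-] → (1.09235, -1.29, -0.5034)–(-1.66, -1.29, -0.5034)  len=2.7523
  (v0,v3,v2) [-+-] → (-1.66, -0.848871, -0.5034)–(-1.66, 1.29, -0.5034)  len=2.1389
  (v5,v1,v4) [++-] → (1.09235, -1.29, -0.5034)–(1.66, -1.29, -0.5034)  len=0.5677
  (v3,v7,v2) [++-] → (-1.09235, 1.29, -0.5034)–(-1.66, 1.29, -0.5034)  len=0.5677
  (v2,v7,v6) [-+-] → (-1.09235, 1.29, -0.5034)–(1.66, 1.29, -0.5034)  len=2.7523
  (v6,v5,v4) [-+-] → (1.66, 0.848871, -0.5034)–(1.66, -1.29, -0.5034)  len=2.1389
  (v7,v5,v6) [++-] → (1.66, 0.848871, -0.5034)–(1.66, 1.29, -0.5034)  len=0.4411

Chained into 1 loop(s):
  loop 1: 8 segments, perimeter = 11.8000
Total perimeter = 11.800


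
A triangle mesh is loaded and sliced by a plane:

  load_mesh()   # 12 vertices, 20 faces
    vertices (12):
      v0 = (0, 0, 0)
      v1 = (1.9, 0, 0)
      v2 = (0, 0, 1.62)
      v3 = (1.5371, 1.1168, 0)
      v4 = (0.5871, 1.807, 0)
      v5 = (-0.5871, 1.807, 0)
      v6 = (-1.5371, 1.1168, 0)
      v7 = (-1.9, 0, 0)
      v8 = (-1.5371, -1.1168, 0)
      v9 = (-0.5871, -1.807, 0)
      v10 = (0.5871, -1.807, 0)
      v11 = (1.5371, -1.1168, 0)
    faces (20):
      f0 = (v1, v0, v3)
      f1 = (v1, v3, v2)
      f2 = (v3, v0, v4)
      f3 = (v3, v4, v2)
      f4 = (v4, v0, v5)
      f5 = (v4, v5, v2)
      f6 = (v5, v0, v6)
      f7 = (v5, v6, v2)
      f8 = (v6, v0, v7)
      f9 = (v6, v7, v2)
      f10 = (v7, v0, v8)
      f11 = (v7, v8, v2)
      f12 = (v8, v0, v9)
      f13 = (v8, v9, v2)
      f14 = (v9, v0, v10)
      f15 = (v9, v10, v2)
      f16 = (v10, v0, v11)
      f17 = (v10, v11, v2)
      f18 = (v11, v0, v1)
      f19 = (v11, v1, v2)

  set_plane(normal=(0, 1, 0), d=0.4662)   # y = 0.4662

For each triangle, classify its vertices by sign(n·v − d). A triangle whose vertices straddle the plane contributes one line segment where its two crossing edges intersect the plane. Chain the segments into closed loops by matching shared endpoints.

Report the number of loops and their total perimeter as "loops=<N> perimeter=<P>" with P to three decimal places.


Straddling triangles (10 of 20):
  (v1,v0,v3) [--+] → (0.641651, 0.4662, 0)–(1.74851, 0.4662, 0)  len=1.1069
  (v1,v3,v2) [-+-] → (1.74851, 0.4662, 0)–(0.641651, 0.4662, 0.943743)  len=1.4546
  (v3,v0,v4) [+-+] → (0.641651, 0.4662, 0)–(0.15147, 0.4662, 0)  len=0.4902
  (v3,v4,v2) [++-] → (0.15147, 0.4662, 1.20205)–(0.641651, 0.4662, 0.943743)  len=0.5541
  (v4,v0,v5) [+-+] → (0.15147, 0.4662, 0)–(-0.15147, 0.4662, 0)  len=0.3029
  (v4,v5,v2) [++-] → (-0.15147, 0.4662, 1.20205)–(0.15147, 0.4662, 1.20205)  len=0.3029
  (v5,v0,v6) [+-+] → (-0.15147, 0.4662, 0)–(-0.641651, 0.4662, 0)  len=0.4902
  (v5,v6,v2) [++-] → (-0.641651, 0.4662, 0.943743)–(-0.15147, 0.4662, 1.20205)  len=0.5541
  (v6,v0,v7) [+--] → (-0.641651, 0.4662, 0)–(-1.74851, 0.4662, 0)  len=1.1069
  (v6,v7,v2) [+--] → (-1.74851, 0.4662, 0)–(-0.641651, 0.4662, 0.943743)  len=1.4546

Chained into 1 loop(s):
  loop 1: 10 segments, perimeter = 7.8173
Total perimeter = 7.817

loops=1 perimeter=7.817
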